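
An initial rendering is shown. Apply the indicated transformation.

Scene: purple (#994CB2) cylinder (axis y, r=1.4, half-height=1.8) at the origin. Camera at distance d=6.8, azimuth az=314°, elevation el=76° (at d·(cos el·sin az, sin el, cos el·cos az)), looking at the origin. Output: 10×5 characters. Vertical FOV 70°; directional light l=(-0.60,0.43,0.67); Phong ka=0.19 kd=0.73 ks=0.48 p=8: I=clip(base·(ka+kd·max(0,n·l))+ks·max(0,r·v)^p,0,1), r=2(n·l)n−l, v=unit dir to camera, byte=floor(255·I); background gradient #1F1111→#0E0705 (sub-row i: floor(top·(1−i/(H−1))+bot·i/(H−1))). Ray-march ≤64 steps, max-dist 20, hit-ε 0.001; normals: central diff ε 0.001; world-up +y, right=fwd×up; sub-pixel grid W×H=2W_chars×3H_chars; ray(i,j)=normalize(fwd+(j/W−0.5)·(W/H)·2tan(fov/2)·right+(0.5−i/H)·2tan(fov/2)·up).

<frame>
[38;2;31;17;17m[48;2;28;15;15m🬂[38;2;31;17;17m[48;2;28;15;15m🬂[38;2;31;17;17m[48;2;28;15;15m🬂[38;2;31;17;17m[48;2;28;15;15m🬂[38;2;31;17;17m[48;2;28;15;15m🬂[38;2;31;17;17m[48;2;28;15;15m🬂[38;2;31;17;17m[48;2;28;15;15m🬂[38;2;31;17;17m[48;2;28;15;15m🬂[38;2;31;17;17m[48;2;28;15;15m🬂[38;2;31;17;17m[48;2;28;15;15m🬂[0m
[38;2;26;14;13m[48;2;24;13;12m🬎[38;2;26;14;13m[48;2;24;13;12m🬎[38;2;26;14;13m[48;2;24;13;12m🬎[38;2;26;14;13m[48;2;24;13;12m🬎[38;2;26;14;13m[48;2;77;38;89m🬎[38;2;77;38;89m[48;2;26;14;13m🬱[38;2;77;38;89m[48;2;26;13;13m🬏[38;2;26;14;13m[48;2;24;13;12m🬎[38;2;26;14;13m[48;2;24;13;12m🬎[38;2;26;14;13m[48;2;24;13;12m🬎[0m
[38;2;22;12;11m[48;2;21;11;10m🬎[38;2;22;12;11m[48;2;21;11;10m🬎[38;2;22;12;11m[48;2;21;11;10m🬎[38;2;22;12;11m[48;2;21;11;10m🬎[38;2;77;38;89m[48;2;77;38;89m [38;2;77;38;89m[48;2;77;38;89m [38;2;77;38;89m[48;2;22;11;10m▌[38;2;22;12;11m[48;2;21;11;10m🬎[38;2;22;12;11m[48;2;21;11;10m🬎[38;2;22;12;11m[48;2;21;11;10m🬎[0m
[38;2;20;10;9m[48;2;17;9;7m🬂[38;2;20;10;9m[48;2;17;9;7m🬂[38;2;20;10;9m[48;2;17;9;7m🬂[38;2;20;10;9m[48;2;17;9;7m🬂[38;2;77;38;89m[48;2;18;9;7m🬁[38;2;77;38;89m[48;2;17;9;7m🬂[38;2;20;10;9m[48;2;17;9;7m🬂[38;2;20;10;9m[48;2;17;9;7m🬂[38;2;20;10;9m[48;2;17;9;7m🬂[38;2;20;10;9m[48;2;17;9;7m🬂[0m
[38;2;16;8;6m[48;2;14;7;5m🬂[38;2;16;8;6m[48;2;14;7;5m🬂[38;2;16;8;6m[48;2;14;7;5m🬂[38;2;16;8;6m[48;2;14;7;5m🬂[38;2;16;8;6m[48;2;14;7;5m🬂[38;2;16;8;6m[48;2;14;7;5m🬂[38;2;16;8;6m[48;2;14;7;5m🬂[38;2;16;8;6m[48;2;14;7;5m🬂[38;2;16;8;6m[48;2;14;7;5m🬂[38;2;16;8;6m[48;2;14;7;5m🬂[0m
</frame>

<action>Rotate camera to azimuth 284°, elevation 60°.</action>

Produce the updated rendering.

<frame>
[38;2;31;17;17m[48;2;28;15;15m🬂[38;2;31;17;17m[48;2;28;15;15m🬂[38;2;31;17;17m[48;2;28;15;15m🬂[38;2;31;17;17m[48;2;28;15;15m🬂[38;2;31;17;17m[48;2;28;15;15m🬂[38;2;31;17;17m[48;2;28;15;15m🬂[38;2;31;17;17m[48;2;28;15;15m🬂[38;2;31;17;17m[48;2;28;15;15m🬂[38;2;31;17;17m[48;2;28;15;15m🬂[38;2;31;17;17m[48;2;28;15;15m🬂[0m
[38;2;26;14;13m[48;2;24;13;12m🬎[38;2;26;14;13m[48;2;24;13;12m🬎[38;2;26;14;13m[48;2;24;13;12m🬎[38;2;26;14;13m[48;2;24;13;12m🬎[38;2;26;14;13m[48;2;77;38;89m🬆[38;2;27;14;14m[48;2;77;38;89m🬂[38;2;77;38;89m[48;2;26;13;13m🬏[38;2;26;14;13m[48;2;24;13;12m🬎[38;2;26;14;13m[48;2;24;13;12m🬎[38;2;26;14;13m[48;2;24;13;12m🬎[0m
[38;2;22;12;11m[48;2;21;11;10m🬎[38;2;22;12;11m[48;2;21;11;10m🬎[38;2;22;12;11m[48;2;21;11;10m🬎[38;2;22;12;11m[48;2;21;11;10m🬎[38;2;77;38;89m[48;2;49;24;57m🬬[38;2;77;38;89m[48;2;77;38;89m [38;2;94;46;108m[48;2;22;11;10m▌[38;2;22;12;11m[48;2;21;11;10m🬎[38;2;22;12;11m[48;2;21;11;10m🬎[38;2;22;12;11m[48;2;21;11;10m🬎[0m
[38;2;20;10;9m[48;2;17;9;7m🬂[38;2;20;10;9m[48;2;17;9;7m🬂[38;2;20;10;9m[48;2;17;9;7m🬂[38;2;20;10;9m[48;2;17;9;7m🬂[38;2;79;39;92m[48;2;18;9;7m🬉[38;2;120;59;139m[48;2;17;9;7m🬎[38;2;20;10;9m[48;2;17;9;7m🬂[38;2;20;10;9m[48;2;17;9;7m🬂[38;2;20;10;9m[48;2;17;9;7m🬂[38;2;20;10;9m[48;2;17;9;7m🬂[0m
[38;2;16;8;6m[48;2;14;7;5m🬂[38;2;16;8;6m[48;2;14;7;5m🬂[38;2;16;8;6m[48;2;14;7;5m🬂[38;2;16;8;6m[48;2;14;7;5m🬂[38;2;16;8;6m[48;2;14;7;5m🬂[38;2;16;8;6m[48;2;14;7;5m🬂[38;2;16;8;6m[48;2;14;7;5m🬂[38;2;16;8;6m[48;2;14;7;5m🬂[38;2;16;8;6m[48;2;14;7;5m🬂[38;2;16;8;6m[48;2;14;7;5m🬂[0m
</frame>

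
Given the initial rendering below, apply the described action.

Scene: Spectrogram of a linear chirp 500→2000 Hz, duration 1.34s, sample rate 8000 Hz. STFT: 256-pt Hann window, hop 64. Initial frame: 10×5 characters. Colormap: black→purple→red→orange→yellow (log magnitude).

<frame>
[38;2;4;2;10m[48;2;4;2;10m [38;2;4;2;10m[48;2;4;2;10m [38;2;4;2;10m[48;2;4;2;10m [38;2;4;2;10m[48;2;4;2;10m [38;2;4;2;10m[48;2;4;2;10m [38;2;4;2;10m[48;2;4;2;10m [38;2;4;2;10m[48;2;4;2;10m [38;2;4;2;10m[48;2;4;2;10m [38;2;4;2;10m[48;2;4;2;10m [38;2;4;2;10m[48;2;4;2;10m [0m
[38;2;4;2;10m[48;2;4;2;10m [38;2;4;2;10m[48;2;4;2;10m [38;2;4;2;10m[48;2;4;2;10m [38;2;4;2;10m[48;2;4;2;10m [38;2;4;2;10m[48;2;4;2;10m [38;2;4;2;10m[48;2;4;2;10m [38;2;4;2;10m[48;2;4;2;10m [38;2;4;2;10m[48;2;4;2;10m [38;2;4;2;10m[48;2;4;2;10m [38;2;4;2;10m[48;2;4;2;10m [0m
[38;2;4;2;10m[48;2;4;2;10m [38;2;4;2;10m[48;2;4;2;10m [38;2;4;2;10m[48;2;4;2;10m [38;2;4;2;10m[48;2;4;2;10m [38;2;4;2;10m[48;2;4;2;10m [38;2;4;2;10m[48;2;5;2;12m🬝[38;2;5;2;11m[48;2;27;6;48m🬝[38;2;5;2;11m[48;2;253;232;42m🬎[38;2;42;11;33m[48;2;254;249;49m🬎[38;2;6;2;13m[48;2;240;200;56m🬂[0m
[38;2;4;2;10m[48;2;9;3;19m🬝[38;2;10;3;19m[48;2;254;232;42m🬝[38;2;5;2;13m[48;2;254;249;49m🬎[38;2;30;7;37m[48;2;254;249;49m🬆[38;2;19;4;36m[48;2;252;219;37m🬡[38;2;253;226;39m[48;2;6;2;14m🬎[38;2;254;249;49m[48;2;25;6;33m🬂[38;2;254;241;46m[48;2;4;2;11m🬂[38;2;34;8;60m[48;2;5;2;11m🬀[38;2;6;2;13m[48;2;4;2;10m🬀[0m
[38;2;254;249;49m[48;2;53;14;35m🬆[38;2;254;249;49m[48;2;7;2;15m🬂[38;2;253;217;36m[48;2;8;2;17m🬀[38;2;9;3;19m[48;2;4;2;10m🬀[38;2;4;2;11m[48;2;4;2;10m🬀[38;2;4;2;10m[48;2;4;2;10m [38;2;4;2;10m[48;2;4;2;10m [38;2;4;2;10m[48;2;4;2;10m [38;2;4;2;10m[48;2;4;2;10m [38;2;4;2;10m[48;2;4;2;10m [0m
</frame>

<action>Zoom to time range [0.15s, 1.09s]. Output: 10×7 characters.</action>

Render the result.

<frame>
[38;2;4;2;10m[48;2;4;2;10m [38;2;4;2;10m[48;2;4;2;10m [38;2;4;2;10m[48;2;4;2;10m [38;2;4;2;10m[48;2;4;2;10m [38;2;4;2;10m[48;2;4;2;10m [38;2;4;2;10m[48;2;4;2;10m [38;2;4;2;10m[48;2;4;2;10m [38;2;4;2;10m[48;2;4;2;10m [38;2;4;2;10m[48;2;4;2;10m [38;2;4;2;10m[48;2;4;2;10m [0m
[38;2;4;2;10m[48;2;4;2;10m [38;2;4;2;10m[48;2;4;2;10m [38;2;4;2;10m[48;2;4;2;10m [38;2;4;2;10m[48;2;4;2;10m [38;2;4;2;10m[48;2;4;2;10m [38;2;4;2;10m[48;2;4;2;10m [38;2;4;2;10m[48;2;4;2;10m [38;2;4;2;10m[48;2;4;2;10m [38;2;4;2;10m[48;2;4;2;10m [38;2;4;2;10m[48;2;4;2;10m [0m
[38;2;4;2;10m[48;2;4;2;10m [38;2;4;2;10m[48;2;4;2;10m [38;2;4;2;10m[48;2;4;2;10m [38;2;4;2;10m[48;2;4;2;10m [38;2;4;2;10m[48;2;4;2;10m [38;2;4;2;10m[48;2;4;2;10m [38;2;4;2;10m[48;2;4;2;10m [38;2;4;2;10m[48;2;4;2;10m [38;2;4;2;10m[48;2;4;2;10m [38;2;4;2;10m[48;2;4;2;10m [0m
[38;2;4;2;10m[48;2;4;2;10m [38;2;4;2;10m[48;2;4;2;10m [38;2;4;2;10m[48;2;4;2;10m [38;2;4;2;10m[48;2;4;2;10m [38;2;4;2;10m[48;2;4;2;10m [38;2;4;2;10m[48;2;4;2;10m [38;2;4;2;10m[48;2;4;2;11m🬝[38;2;4;2;10m[48;2;6;2;13m🬝[38;2;4;2;11m[48;2;14;4;28m🬝[38;2;12;3;24m[48;2;252;193;27m🬝[0m
[38;2;4;2;10m[48;2;4;2;10m [38;2;4;2;10m[48;2;5;2;11m🬝[38;2;4;2;10m[48;2;6;2;14m🬎[38;2;6;2;14m[48;2;72;17;88m🬝[38;2;5;2;13m[48;2;252;217;36m🬎[38;2;34;8;38m[48;2;254;249;49m🬎[38;2;9;2;19m[48;2;253;235;43m🬂[38;2;242;196;50m[48;2;30;7;54m🬍[38;2;247;214;46m[48;2;7;2;15m🬎[38;2;254;249;49m[48;2;13;3;25m🬂[0m
[38;2;50;13;37m[48;2;254;248;49m🬆[38;2;32;7;52m[48;2;253;224;39m🬡[38;2;251;221;41m[48;2;10;3;21m🬎[38;2;247;206;42m[48;2;12;3;24m🬆[38;2;254;247;48m[48;2;6;2;13m🬂[38;2;121;30;85m[48;2;7;2;16m🬀[38;2;9;3;19m[48;2;4;2;10m🬀[38;2;5;2;12m[48;2;4;2;10m🬀[38;2;4;2;10m[48;2;4;2;10m [38;2;4;2;10m[48;2;4;2;10m [0m
[38;2;11;3;23m[48;2;4;2;10m🬂[38;2;5;2;12m[48;2;4;2;10m🬂[38;2;4;2;11m[48;2;4;2;10m🬀[38;2;4;2;10m[48;2;4;2;10m [38;2;4;2;10m[48;2;4;2;10m [38;2;4;2;10m[48;2;4;2;10m [38;2;4;2;10m[48;2;4;2;10m [38;2;4;2;10m[48;2;4;2;10m [38;2;4;2;10m[48;2;4;2;10m [38;2;4;2;10m[48;2;4;2;10m [0m
</frame>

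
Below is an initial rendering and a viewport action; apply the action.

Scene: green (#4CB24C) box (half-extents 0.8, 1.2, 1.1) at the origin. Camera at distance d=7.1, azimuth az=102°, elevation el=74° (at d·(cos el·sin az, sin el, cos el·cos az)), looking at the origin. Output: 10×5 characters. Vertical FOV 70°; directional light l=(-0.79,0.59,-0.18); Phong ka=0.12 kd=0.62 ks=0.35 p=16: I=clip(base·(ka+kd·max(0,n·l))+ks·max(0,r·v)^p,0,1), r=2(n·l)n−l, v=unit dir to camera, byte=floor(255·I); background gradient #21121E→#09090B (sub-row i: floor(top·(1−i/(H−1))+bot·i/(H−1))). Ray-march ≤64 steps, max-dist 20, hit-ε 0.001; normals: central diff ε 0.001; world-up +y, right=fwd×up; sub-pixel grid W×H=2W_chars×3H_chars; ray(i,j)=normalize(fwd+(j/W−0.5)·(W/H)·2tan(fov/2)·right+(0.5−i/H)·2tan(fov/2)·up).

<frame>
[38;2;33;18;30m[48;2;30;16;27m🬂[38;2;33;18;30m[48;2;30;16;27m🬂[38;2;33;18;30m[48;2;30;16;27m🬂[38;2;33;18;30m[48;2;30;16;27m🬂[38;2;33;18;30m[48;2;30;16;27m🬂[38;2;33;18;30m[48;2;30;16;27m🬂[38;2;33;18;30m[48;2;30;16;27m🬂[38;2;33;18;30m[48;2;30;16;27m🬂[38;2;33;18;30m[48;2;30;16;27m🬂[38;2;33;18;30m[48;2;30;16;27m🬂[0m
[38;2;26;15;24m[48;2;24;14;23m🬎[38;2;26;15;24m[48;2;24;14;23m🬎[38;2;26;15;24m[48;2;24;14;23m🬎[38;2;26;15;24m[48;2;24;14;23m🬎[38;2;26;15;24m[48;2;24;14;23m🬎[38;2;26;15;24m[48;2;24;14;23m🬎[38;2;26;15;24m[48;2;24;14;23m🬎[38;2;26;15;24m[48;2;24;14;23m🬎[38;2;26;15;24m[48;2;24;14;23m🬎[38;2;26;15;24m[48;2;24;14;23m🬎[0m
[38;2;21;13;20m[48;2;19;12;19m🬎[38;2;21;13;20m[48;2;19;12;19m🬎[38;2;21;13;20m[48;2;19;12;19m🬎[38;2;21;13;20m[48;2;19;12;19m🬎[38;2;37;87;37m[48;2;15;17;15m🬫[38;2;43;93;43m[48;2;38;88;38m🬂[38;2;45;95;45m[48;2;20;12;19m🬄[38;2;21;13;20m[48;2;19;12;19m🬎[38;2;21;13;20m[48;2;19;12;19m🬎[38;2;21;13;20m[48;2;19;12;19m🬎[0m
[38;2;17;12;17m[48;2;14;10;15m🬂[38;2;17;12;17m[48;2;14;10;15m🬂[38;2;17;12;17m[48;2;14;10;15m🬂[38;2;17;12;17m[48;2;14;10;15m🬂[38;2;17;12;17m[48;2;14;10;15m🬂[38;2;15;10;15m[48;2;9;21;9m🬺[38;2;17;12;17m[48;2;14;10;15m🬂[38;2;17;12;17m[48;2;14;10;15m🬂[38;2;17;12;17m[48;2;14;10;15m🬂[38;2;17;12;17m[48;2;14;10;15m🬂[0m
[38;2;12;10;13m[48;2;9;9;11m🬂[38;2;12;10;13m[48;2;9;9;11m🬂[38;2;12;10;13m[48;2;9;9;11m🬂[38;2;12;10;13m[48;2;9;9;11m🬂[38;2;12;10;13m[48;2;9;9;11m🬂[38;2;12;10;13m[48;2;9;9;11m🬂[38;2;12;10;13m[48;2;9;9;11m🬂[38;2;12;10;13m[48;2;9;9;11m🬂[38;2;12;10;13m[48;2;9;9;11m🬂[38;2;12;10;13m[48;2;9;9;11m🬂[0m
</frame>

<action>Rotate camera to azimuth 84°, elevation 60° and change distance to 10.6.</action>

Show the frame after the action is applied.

<frame>
[38;2;33;18;30m[48;2;30;16;27m🬂[38;2;33;18;30m[48;2;30;16;27m🬂[38;2;33;18;30m[48;2;30;16;27m🬂[38;2;33;18;30m[48;2;30;16;27m🬂[38;2;33;18;30m[48;2;30;16;27m🬂[38;2;33;18;30m[48;2;30;16;27m🬂[38;2;33;18;30m[48;2;30;16;27m🬂[38;2;33;18;30m[48;2;30;16;27m🬂[38;2;33;18;30m[48;2;30;16;27m🬂[38;2;33;18;30m[48;2;30;16;27m🬂[0m
[38;2;26;15;24m[48;2;24;14;23m🬎[38;2;26;15;24m[48;2;24;14;23m🬎[38;2;26;15;24m[48;2;24;14;23m🬎[38;2;26;15;24m[48;2;24;14;23m🬎[38;2;26;15;24m[48;2;24;14;23m🬎[38;2;26;15;24m[48;2;24;14;23m🬎[38;2;26;15;24m[48;2;24;14;23m🬎[38;2;26;15;24m[48;2;24;14;23m🬎[38;2;26;15;24m[48;2;24;14;23m🬎[38;2;26;15;24m[48;2;24;14;23m🬎[0m
[38;2;21;13;20m[48;2;19;12;19m🬎[38;2;21;13;20m[48;2;19;12;19m🬎[38;2;21;13;20m[48;2;19;12;19m🬎[38;2;21;13;20m[48;2;19;12;19m🬎[38;2;59;109;59m[48;2;18;14;18m🬇[38;2;66;115;66m[48;2;15;17;15m🬋[38;2;21;13;20m[48;2;19;12;19m🬎[38;2;21;13;20m[48;2;19;12;19m🬎[38;2;21;13;20m[48;2;19;12;19m🬎[38;2;21;13;20m[48;2;19;12;19m🬎[0m
[38;2;17;12;17m[48;2;14;10;15m🬂[38;2;17;12;17m[48;2;14;10;15m🬂[38;2;17;12;17m[48;2;14;10;15m🬂[38;2;17;12;17m[48;2;14;10;15m🬂[38;2;17;12;17m[48;2;14;10;15m🬂[38;2;17;12;17m[48;2;14;10;15m🬂[38;2;17;12;17m[48;2;14;10;15m🬂[38;2;17;12;17m[48;2;14;10;15m🬂[38;2;17;12;17m[48;2;14;10;15m🬂[38;2;17;12;17m[48;2;14;10;15m🬂[0m
[38;2;12;10;13m[48;2;9;9;11m🬂[38;2;12;10;13m[48;2;9;9;11m🬂[38;2;12;10;13m[48;2;9;9;11m🬂[38;2;12;10;13m[48;2;9;9;11m🬂[38;2;12;10;13m[48;2;9;9;11m🬂[38;2;12;10;13m[48;2;9;9;11m🬂[38;2;12;10;13m[48;2;9;9;11m🬂[38;2;12;10;13m[48;2;9;9;11m🬂[38;2;12;10;13m[48;2;9;9;11m🬂[38;2;12;10;13m[48;2;9;9;11m🬂[0m
</frame>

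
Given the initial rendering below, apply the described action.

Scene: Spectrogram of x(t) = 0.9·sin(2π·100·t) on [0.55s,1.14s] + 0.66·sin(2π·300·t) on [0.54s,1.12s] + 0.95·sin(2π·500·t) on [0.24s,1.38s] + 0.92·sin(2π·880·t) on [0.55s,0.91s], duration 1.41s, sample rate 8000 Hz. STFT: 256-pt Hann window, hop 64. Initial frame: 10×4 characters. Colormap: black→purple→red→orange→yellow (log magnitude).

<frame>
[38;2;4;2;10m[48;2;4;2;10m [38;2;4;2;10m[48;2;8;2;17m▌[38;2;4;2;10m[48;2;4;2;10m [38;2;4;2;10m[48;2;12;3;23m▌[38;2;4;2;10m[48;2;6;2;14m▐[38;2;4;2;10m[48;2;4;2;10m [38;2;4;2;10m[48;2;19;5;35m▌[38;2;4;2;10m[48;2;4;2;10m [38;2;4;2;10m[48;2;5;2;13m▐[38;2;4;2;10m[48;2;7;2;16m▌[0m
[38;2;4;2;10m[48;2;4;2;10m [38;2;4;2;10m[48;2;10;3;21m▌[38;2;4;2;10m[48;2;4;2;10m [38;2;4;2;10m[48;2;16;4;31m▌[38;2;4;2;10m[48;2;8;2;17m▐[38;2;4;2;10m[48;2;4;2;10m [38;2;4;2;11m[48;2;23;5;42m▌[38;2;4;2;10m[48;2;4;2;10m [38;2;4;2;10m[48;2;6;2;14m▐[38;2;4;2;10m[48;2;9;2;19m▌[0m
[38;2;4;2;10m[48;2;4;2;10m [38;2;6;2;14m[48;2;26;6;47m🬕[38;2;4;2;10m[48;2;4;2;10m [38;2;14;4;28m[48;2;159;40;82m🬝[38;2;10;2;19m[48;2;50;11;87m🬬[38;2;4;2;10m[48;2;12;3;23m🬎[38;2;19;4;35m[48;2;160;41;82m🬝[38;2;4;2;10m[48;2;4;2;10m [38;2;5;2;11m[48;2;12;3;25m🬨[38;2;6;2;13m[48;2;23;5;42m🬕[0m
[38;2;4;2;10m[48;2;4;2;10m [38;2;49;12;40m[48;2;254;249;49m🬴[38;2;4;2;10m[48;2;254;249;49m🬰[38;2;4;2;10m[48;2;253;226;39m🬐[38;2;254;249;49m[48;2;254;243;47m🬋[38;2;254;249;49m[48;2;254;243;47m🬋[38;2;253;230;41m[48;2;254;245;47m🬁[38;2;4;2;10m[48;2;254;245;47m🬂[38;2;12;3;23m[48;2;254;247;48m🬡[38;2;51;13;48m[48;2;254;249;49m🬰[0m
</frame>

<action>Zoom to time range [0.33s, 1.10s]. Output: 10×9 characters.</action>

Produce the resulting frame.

<frame>
[38;2;4;2;10m[48;2;4;2;10m [38;2;4;2;10m[48;2;4;2;10m [38;2;4;2;10m[48;2;11;3;22m▌[38;2;5;2;12m[48;2;4;2;10m▌[38;2;4;2;10m[48;2;4;2;10m [38;2;4;2;10m[48;2;4;2;10m [38;2;4;2;10m[48;2;4;2;10m [38;2;4;2;10m[48;2;17;4;32m▌[38;2;4;2;10m[48;2;4;2;10m [38;2;4;2;10m[48;2;4;2;10m [0m
[38;2;4;2;10m[48;2;4;2;10m [38;2;4;2;10m[48;2;4;2;10m [38;2;4;2;10m[48;2;12;3;23m▌[38;2;5;2;12m[48;2;4;2;10m▌[38;2;4;2;10m[48;2;4;2;10m [38;2;4;2;10m[48;2;4;2;10m [38;2;4;2;10m[48;2;4;2;10m [38;2;4;2;10m[48;2;17;4;32m▌[38;2;4;2;10m[48;2;4;2;10m [38;2;4;2;10m[48;2;4;2;10m [0m
[38;2;4;2;10m[48;2;4;2;10m [38;2;4;2;10m[48;2;4;2;10m [38;2;4;2;10m[48;2;13;3;25m▌[38;2;5;2;12m[48;2;4;2;10m▌[38;2;4;2;10m[48;2;4;2;10m [38;2;4;2;10m[48;2;4;2;10m [38;2;4;2;10m[48;2;4;2;10m [38;2;4;2;10m[48;2;18;5;35m▌[38;2;4;2;10m[48;2;4;2;10m [38;2;4;2;10m[48;2;4;2;10m [0m
[38;2;4;2;10m[48;2;4;2;10m [38;2;4;2;10m[48;2;4;2;10m [38;2;4;2;10m[48;2;15;4;28m▌[38;2;4;2;10m[48;2;5;2;13m▐[38;2;4;2;10m[48;2;4;2;10m [38;2;4;2;10m[48;2;4;2;10m [38;2;4;2;10m[48;2;4;2;10m [38;2;4;2;10m[48;2;21;5;38m▌[38;2;4;2;10m[48;2;4;2;10m [38;2;4;2;10m[48;2;4;2;10m [0m
[38;2;4;2;10m[48;2;4;2;10m [38;2;4;2;10m[48;2;4;2;10m [38;2;4;2;10m[48;2;19;5;36m▌[38;2;4;2;10m[48;2;6;2;14m▐[38;2;4;2;10m[48;2;4;2;10m [38;2;4;2;10m[48;2;4;2;10m [38;2;4;2;10m[48;2;4;2;10m [38;2;4;2;10m[48;2;25;6;45m▌[38;2;4;2;10m[48;2;4;2;10m [38;2;4;2;10m[48;2;4;2;10m [0m
[38;2;4;2;10m[48;2;4;2;10m [38;2;4;2;10m[48;2;4;2;10m [38;2;4;2;10m[48;2;29;7;53m▌[38;2;4;2;10m[48;2;9;2;18m▐[38;2;4;2;10m[48;2;4;2;10m [38;2;4;2;10m[48;2;4;2;10m [38;2;4;2;10m[48;2;4;2;10m [38;2;4;2;10m[48;2;34;8;61m▌[38;2;4;2;10m[48;2;4;2;10m [38;2;4;2;10m[48;2;4;2;10m [0m
[38;2;4;2;10m[48;2;4;2;10m [38;2;4;2;10m[48;2;4;2;10m [38;2;29;7;40m[48;2;252;195;27m🬝[38;2;11;3;23m[48;2;252;202;30m🬎[38;2;5;2;12m[48;2;252;202;30m🬎[38;2;5;2;12m[48;2;252;202;30m🬎[38;2;5;2;12m[48;2;252;202;30m🬎[38;2;40;9;49m[48;2;252;202;30m🬎[38;2;4;2;10m[48;2;4;2;10m [38;2;4;2;10m[48;2;4;2;10m [0m
[38;2;4;2;11m[48;2;254;249;49m🬎[38;2;4;2;11m[48;2;254;249;49m🬎[38;2;40;10;35m[48;2;254;238;45m🬌[38;2;14;3;27m[48;2;254;247;48m🬋[38;2;6;2;14m[48;2;254;247;48m🬋[38;2;7;2;15m[48;2;254;247;48m🬋[38;2;6;2;14m[48;2;254;247;48m🬋[38;2;58;14;50m[48;2;254;246;48m🬋[38;2;4;2;11m[48;2;254;249;49m🬎[38;2;4;2;11m[48;2;254;249;49m🬎[0m
[38;2;7;2;15m[48;2;4;2;10m🬂[38;2;7;2;15m[48;2;4;2;10m🬂[38;2;5;2;11m[48;2;252;205;31m▌[38;2;252;200;29m[48;2;254;242;46m🬎[38;2;252;200;29m[48;2;254;242;46m🬎[38;2;252;200;29m[48;2;254;242;46m🬎[38;2;252;200;29m[48;2;254;242;46m🬎[38;2;252;200;29m[48;2;254;242;46m🬎[38;2;252;200;29m[48;2;254;242;46m🬎[38;2;252;200;29m[48;2;254;242;46m🬎[0m
</frame>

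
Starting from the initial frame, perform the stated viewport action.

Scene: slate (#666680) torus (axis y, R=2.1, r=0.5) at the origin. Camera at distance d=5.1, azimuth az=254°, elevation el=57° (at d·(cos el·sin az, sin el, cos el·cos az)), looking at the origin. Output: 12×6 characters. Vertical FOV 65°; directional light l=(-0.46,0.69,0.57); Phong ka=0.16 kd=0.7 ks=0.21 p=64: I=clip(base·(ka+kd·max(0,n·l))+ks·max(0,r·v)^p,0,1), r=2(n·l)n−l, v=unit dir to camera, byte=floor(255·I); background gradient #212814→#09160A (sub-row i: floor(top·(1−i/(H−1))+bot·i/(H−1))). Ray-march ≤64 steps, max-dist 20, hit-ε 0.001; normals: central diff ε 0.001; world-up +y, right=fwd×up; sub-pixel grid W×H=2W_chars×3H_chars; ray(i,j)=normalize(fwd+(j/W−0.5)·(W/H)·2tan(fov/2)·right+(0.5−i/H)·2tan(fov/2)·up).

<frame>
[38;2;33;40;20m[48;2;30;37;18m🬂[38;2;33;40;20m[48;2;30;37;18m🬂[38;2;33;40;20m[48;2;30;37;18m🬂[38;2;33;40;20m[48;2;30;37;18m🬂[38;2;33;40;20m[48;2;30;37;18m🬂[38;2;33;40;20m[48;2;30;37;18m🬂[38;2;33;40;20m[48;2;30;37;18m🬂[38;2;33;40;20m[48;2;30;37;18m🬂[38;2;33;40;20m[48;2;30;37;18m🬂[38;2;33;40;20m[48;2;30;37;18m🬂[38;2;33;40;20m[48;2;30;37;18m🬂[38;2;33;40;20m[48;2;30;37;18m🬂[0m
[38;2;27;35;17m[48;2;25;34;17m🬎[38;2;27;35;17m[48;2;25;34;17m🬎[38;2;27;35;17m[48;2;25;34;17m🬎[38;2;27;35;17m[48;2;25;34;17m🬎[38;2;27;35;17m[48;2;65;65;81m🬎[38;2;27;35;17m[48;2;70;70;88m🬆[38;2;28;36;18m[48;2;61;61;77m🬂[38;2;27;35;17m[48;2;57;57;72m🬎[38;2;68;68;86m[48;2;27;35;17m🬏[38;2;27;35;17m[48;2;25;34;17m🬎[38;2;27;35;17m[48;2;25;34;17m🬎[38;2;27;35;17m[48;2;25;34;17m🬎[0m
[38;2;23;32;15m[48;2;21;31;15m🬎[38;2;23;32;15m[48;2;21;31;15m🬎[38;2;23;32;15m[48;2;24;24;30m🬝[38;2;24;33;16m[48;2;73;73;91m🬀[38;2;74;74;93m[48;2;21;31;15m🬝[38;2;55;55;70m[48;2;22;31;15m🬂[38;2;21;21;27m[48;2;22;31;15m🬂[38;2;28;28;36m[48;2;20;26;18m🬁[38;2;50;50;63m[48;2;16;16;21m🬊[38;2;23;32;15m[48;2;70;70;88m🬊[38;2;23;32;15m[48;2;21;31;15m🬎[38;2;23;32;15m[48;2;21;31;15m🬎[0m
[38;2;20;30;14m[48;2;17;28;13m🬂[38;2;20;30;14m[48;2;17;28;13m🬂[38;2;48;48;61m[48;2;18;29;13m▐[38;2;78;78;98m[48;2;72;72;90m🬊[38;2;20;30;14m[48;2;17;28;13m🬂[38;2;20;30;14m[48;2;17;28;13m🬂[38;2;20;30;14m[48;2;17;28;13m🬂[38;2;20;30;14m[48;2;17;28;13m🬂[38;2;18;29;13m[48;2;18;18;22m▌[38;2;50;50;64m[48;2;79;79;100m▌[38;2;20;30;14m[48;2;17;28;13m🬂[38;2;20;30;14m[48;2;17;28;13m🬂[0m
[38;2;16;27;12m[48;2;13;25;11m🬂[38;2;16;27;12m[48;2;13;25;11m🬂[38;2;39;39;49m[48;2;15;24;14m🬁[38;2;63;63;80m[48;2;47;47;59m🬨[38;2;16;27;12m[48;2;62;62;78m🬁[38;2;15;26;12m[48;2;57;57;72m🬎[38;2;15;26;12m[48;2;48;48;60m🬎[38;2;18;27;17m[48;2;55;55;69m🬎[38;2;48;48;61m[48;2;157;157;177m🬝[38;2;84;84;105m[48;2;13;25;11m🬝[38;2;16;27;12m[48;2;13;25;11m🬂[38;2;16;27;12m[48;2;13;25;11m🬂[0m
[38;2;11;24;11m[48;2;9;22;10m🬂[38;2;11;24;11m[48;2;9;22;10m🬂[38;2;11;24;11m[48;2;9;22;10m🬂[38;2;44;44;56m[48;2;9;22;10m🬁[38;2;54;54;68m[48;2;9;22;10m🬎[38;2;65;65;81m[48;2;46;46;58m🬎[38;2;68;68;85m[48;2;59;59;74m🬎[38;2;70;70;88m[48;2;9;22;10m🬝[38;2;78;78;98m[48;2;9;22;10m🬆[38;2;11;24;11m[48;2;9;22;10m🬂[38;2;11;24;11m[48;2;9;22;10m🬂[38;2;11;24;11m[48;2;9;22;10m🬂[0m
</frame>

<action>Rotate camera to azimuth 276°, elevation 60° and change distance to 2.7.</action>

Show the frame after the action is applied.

<frame>
[38;2;33;40;20m[48;2;30;37;18m🬂[38;2;33;40;20m[48;2;30;37;18m🬂[38;2;32;39;19m[48;2;60;60;76m🬎[38;2;36;41;31m[48;2;76;76;95m🬆[38;2;33;40;20m[48;2;82;82;102m🬂[38;2;43;47;44m[48;2;81;81;102m🬂[38;2;56;56;70m[48;2;74;74;93m🬂[38;2;33;40;20m[48;2;68;68;86m🬂[38;2;33;40;20m[48;2;64;64;81m🬂[38;2;32;39;19m[48;2;62;62;78m🬊[38;2;65;65;81m[48;2;31;38;19m🬏[38;2;33;40;20m[48;2;30;37;18m🬂[0m
[38;2;27;35;17m[48;2;54;54;68m🬆[38;2;28;36;18m[48;2;75;75;94m🬀[38;2;78;78;97m[48;2;84;84;106m🬀[38;2;117;117;140m[48;2;79;79;99m🬁[38;2;76;76;95m[48;2;29;33;29m🬎[38;2;64;64;80m[48;2;28;34;26m🬆[38;2;60;60;75m[48;2;25;29;24m🬂[38;2;53;53;66m[48;2;26;30;25m🬂[38;2;45;45;57m[48;2;21;21;26m🬊[38;2;47;47;60m[48;2;22;22;28m🬎[38;2;60;60;76m[48;2;42;42;53m🬊[38;2;28;36;18m[48;2;61;61;77m🬂[0m
[38;2;67;67;84m[48;2;75;75;95m🬀[38;2;80;80;101m[48;2;73;73;93m🬎[38;2;67;67;85m[48;2;21;31;15m🬝[38;2;55;55;69m[48;2;22;31;15m🬀[38;2;23;32;15m[48;2;21;31;15m🬎[38;2;23;32;15m[48;2;21;31;15m🬎[38;2;23;32;15m[48;2;21;31;15m🬎[38;2;23;32;15m[48;2;21;31;15m🬎[38;2;23;32;15m[48;2;21;31;15m🬎[38;2;16;16;20m[48;2;21;31;15m🬊[38;2;30;30;38m[48;2;16;16;21m🬁[38;2;46;46;57m[48;2;27;27;35m🬊[0m
[38;2;72;72;91m[48;2;68;68;86m🬎[38;2;65;65;82m[48;2;51;51;64m🬕[38;2;40;40;51m[48;2;18;28;13m🬀[38;2;20;30;14m[48;2;17;28;13m🬂[38;2;20;30;14m[48;2;17;28;13m🬂[38;2;20;30;14m[48;2;17;28;13m🬂[38;2;20;30;14m[48;2;17;28;13m🬂[38;2;20;30;14m[48;2;17;28;13m🬂[38;2;20;30;14m[48;2;17;28;13m🬂[38;2;20;30;14m[48;2;17;28;13m🬂[38;2;16;16;20m[48;2;17;28;13m🬨[38;2;17;17;21m[48;2;26;26;33m🬺[0m
[38;2;65;65;81m[48;2;60;60;76m🬕[38;2;54;54;68m[48;2;41;41;52m▌[38;2;16;27;12m[48;2;13;25;11m🬂[38;2;16;27;12m[48;2;13;25;11m🬂[38;2;16;27;12m[48;2;13;25;11m🬂[38;2;16;27;12m[48;2;13;25;11m🬂[38;2;16;27;12m[48;2;13;25;11m🬂[38;2;16;27;12m[48;2;13;25;11m🬂[38;2;16;27;12m[48;2;13;25;11m🬂[38;2;16;27;12m[48;2;13;25;11m🬂[38;2;14;26;11m[48;2;16;16;20m▌[38;2;16;16;20m[48;2;18;18;23m🬝[0m
[38;2;62;62;78m[48;2;58;58;73m▌[38;2;43;43;55m[48;2;52;52;65m▐[38;2;17;21;20m[48;2;31;31;39m▐[38;2;11;24;11m[48;2;9;22;10m🬂[38;2;11;24;11m[48;2;9;22;10m🬂[38;2;11;24;11m[48;2;9;22;10m🬂[38;2;11;24;11m[48;2;9;22;10m🬂[38;2;11;24;11m[48;2;9;22;10m🬂[38;2;11;24;11m[48;2;9;22;10m🬂[38;2;10;23;10m[48;2;16;16;20m🬕[38;2;16;16;20m[48;2;16;16;20m [38;2;19;19;24m[48;2;30;30;38m🬕[0m
</frame>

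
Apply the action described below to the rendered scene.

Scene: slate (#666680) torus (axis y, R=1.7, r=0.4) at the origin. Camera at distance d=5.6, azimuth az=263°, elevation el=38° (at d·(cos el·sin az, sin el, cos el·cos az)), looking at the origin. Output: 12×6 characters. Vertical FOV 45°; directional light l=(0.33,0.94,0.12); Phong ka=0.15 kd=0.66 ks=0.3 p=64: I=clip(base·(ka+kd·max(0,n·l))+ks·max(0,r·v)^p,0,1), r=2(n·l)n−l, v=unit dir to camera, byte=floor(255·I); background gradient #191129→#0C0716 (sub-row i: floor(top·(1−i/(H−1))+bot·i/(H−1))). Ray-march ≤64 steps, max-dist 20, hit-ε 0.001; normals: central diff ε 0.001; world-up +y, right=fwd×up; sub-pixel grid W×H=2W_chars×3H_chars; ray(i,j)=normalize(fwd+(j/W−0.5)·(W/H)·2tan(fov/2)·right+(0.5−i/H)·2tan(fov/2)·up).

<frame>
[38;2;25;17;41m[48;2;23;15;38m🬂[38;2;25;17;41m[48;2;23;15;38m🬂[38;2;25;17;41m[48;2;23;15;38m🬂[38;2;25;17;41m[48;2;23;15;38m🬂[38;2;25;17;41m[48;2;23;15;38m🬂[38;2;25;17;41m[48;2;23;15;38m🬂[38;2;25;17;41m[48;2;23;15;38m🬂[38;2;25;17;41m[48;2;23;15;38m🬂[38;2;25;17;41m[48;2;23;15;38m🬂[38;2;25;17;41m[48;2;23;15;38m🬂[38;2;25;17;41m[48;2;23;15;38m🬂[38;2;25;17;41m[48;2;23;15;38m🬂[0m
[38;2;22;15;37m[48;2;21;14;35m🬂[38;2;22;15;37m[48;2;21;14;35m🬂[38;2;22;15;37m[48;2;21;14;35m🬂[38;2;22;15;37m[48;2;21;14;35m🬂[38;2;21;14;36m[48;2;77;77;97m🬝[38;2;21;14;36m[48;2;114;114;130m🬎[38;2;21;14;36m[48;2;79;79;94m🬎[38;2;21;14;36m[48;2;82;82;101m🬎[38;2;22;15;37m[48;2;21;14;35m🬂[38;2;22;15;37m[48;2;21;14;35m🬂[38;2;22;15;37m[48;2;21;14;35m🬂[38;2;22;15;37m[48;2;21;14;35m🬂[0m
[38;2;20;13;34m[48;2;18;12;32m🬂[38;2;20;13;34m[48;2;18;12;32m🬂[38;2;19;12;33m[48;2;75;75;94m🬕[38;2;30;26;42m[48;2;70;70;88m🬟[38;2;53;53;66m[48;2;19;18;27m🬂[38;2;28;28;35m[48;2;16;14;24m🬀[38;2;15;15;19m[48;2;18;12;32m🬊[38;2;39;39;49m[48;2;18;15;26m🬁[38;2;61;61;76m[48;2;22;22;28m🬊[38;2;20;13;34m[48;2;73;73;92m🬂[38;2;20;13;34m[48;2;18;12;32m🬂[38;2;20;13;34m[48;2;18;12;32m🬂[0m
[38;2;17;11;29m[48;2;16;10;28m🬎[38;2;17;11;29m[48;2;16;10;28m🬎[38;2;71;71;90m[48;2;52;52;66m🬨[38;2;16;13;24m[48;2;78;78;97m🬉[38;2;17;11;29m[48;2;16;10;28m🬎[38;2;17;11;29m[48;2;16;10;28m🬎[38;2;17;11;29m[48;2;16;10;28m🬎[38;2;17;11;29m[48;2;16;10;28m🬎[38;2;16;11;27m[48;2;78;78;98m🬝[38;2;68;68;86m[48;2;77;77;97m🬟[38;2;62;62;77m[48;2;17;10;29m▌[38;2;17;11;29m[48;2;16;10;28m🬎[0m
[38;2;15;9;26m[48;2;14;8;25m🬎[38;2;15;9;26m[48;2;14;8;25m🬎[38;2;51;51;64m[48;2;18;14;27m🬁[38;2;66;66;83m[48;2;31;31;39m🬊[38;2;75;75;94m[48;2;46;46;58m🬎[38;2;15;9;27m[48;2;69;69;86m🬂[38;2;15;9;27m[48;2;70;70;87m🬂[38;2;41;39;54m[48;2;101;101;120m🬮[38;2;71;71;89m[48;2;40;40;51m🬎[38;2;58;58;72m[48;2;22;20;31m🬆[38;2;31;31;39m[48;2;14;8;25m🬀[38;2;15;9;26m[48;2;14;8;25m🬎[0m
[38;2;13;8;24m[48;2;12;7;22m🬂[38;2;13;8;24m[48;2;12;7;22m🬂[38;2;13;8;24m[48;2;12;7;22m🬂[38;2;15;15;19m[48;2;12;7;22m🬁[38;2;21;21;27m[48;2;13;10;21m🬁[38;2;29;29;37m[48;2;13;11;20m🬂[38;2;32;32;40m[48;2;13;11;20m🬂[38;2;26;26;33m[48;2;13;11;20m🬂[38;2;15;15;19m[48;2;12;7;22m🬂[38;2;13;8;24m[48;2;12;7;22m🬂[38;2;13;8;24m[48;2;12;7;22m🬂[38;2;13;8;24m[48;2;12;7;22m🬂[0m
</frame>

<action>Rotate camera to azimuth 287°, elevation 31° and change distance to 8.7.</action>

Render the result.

<frame>
[38;2;25;17;41m[48;2;23;15;38m🬂[38;2;25;17;41m[48;2;23;15;38m🬂[38;2;25;17;41m[48;2;23;15;38m🬂[38;2;25;17;41m[48;2;23;15;38m🬂[38;2;25;17;41m[48;2;23;15;38m🬂[38;2;25;17;41m[48;2;23;15;38m🬂[38;2;25;17;41m[48;2;23;15;38m🬂[38;2;25;17;41m[48;2;23;15;38m🬂[38;2;25;17;41m[48;2;23;15;38m🬂[38;2;25;17;41m[48;2;23;15;38m🬂[38;2;25;17;41m[48;2;23;15;38m🬂[38;2;25;17;41m[48;2;23;15;38m🬂[0m
[38;2;22;15;37m[48;2;21;14;35m🬂[38;2;22;15;37m[48;2;21;14;35m🬂[38;2;22;15;37m[48;2;21;14;35m🬂[38;2;22;15;37m[48;2;21;14;35m🬂[38;2;22;15;37m[48;2;21;14;35m🬂[38;2;22;15;37m[48;2;21;14;35m🬂[38;2;22;15;37m[48;2;21;14;35m🬂[38;2;22;15;37m[48;2;21;14;35m🬂[38;2;22;15;37m[48;2;21;14;35m🬂[38;2;22;15;37m[48;2;21;14;35m🬂[38;2;22;15;37m[48;2;21;14;35m🬂[38;2;22;15;37m[48;2;21;14;35m🬂[0m
[38;2;20;13;34m[48;2;18;12;32m🬂[38;2;20;13;34m[48;2;18;12;32m🬂[38;2;20;13;34m[48;2;18;12;32m🬂[38;2;20;13;34m[48;2;18;12;32m🬂[38;2;27;21;40m[48;2;78;78;98m🬥[38;2;54;54;68m[48;2;17;14;26m🬋[38;2;36;36;45m[48;2;18;13;29m🬋[38;2;63;63;79m[48;2;20;16;30m🬋[38;2;71;71;90m[48;2;19;12;33m🬏[38;2;20;13;34m[48;2;18;12;32m🬂[38;2;20;13;34m[48;2;18;12;32m🬂[38;2;20;13;34m[48;2;18;12;32m🬂[0m
[38;2;17;11;29m[48;2;16;10;28m🬎[38;2;17;11;29m[48;2;16;10;28m🬎[38;2;17;11;29m[48;2;16;10;28m🬎[38;2;55;55;69m[48;2;18;13;29m🬁[38;2;74;74;93m[48;2;26;24;35m🬌[38;2;17;11;29m[48;2;59;59;75m🬎[38;2;17;11;29m[48;2;84;84;100m🬎[38;2;17;11;29m[48;2;63;63;80m🬆[38;2;66;66;83m[48;2;26;23;36m🬎[38;2;17;11;29m[48;2;16;10;28m🬎[38;2;17;11;29m[48;2;16;10;28m🬎[38;2;17;11;29m[48;2;16;10;28m🬎[0m
[38;2;15;9;26m[48;2;14;8;25m🬎[38;2;15;9;26m[48;2;14;8;25m🬎[38;2;15;9;26m[48;2;14;8;25m🬎[38;2;15;9;26m[48;2;14;8;25m🬎[38;2;14;8;25m[48;2;15;15;19m🬺[38;2;15;15;19m[48;2;14;8;25m🬂[38;2;19;19;24m[48;2;14;8;25m🬂[38;2;15;15;19m[48;2;14;8;25m🬂[38;2;15;9;26m[48;2;14;8;25m🬎[38;2;15;9;26m[48;2;14;8;25m🬎[38;2;15;9;26m[48;2;14;8;25m🬎[38;2;15;9;26m[48;2;14;8;25m🬎[0m
[38;2;13;8;24m[48;2;12;7;22m🬂[38;2;13;8;24m[48;2;12;7;22m🬂[38;2;13;8;24m[48;2;12;7;22m🬂[38;2;13;8;24m[48;2;12;7;22m🬂[38;2;13;8;24m[48;2;12;7;22m🬂[38;2;13;8;24m[48;2;12;7;22m🬂[38;2;13;8;24m[48;2;12;7;22m🬂[38;2;13;8;24m[48;2;12;7;22m🬂[38;2;13;8;24m[48;2;12;7;22m🬂[38;2;13;8;24m[48;2;12;7;22m🬂[38;2;13;8;24m[48;2;12;7;22m🬂[38;2;13;8;24m[48;2;12;7;22m🬂[0m
</frame>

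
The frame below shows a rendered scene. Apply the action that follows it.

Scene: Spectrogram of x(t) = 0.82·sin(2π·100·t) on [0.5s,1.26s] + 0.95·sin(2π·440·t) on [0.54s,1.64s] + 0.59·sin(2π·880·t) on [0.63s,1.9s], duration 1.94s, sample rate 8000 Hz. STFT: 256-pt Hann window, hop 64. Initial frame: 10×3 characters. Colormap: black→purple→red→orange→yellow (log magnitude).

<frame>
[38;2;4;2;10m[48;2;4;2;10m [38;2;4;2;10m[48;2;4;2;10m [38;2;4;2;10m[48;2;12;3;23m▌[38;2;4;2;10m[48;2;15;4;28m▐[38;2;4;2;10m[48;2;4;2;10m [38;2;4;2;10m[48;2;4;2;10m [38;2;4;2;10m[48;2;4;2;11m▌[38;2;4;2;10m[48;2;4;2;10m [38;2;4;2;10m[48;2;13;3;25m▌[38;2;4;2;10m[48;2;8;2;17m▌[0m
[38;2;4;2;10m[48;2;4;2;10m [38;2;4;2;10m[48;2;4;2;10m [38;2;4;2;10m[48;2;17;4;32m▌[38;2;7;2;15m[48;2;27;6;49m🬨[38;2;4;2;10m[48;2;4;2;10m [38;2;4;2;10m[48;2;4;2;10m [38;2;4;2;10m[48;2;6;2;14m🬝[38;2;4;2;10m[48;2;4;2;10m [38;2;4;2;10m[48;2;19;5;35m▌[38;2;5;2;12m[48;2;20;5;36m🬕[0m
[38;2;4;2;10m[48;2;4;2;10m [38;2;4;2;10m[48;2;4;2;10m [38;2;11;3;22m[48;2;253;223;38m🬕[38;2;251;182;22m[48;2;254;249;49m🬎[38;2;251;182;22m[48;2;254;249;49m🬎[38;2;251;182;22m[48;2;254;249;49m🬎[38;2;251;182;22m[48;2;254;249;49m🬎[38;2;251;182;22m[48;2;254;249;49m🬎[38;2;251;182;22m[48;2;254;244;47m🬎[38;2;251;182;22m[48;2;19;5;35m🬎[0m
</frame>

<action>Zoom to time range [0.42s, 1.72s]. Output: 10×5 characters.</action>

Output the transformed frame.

<frame>
[38;2;4;2;10m[48;2;13;3;25m▌[38;2;4;2;10m[48;2;14;4;27m▌[38;2;4;2;10m[48;2;4;2;10m [38;2;4;2;10m[48;2;4;2;10m [38;2;4;2;10m[48;2;4;2;10m [38;2;4;2;10m[48;2;4;2;10m [38;2;4;2;10m[48;2;4;2;11m▌[38;2;4;2;10m[48;2;4;2;10m [38;2;4;2;10m[48;2;4;2;10m [38;2;5;2;12m[48;2;11;3;22m▌[0m
[38;2;4;2;10m[48;2;14;4;27m▌[38;2;4;2;10m[48;2;16;4;30m▌[38;2;4;2;10m[48;2;4;2;10m [38;2;4;2;10m[48;2;4;2;10m [38;2;4;2;10m[48;2;4;2;10m [38;2;4;2;10m[48;2;4;2;10m [38;2;4;2;10m[48;2;5;2;11m🬝[38;2;4;2;10m[48;2;4;2;10m [38;2;4;2;10m[48;2;4;2;10m [38;2;5;2;12m[48;2;12;3;25m▌[0m
[38;2;4;2;10m[48;2;18;4;33m▌[38;2;4;2;10m[48;2;21;5;39m▌[38;2;4;2;10m[48;2;4;2;10m [38;2;4;2;10m[48;2;4;2;10m [38;2;4;2;10m[48;2;4;2;10m [38;2;4;2;10m[48;2;4;2;10m [38;2;4;2;10m[48;2;5;2;12m▌[38;2;4;2;10m[48;2;4;2;10m [38;2;4;2;10m[48;2;4;2;10m [38;2;6;2;13m[48;2;16;4;30m▌[0m
[38;2;9;3;18m[48;2;37;8;65m🬕[38;2;19;5;35m[48;2;252;203;31m🬝[38;2;4;2;10m[48;2;252;203;31m🬎[38;2;4;2;10m[48;2;252;203;31m🬎[38;2;4;2;10m[48;2;252;203;31m🬎[38;2;4;2;10m[48;2;252;203;31m🬎[38;2;6;2;13m[48;2;252;203;31m🬎[38;2;4;2;10m[48;2;252;203;31m🬎[38;2;4;2;10m[48;2;252;203;31m🬎[38;2;16;4;30m[48;2;252;204;31m🬎[0m
[38;2;42;11;28m[48;2;254;237;44m🬕[38;2;65;16;51m[48;2;254;241;46m🬂[38;2;12;3;23m[48;2;254;241;46m🬂[38;2;12;3;23m[48;2;254;241;46m🬂[38;2;12;3;23m[48;2;254;241;46m🬂[38;2;12;3;23m[48;2;254;241;46m🬂[38;2;16;4;30m[48;2;254;239;45m🬂[38;2;254;249;49m[48;2;8;2;17m🬋[38;2;254;249;49m[48;2;8;2;17m🬋[38;2;253;234;43m[48;2;75;18;66m🬋[0m
</frame>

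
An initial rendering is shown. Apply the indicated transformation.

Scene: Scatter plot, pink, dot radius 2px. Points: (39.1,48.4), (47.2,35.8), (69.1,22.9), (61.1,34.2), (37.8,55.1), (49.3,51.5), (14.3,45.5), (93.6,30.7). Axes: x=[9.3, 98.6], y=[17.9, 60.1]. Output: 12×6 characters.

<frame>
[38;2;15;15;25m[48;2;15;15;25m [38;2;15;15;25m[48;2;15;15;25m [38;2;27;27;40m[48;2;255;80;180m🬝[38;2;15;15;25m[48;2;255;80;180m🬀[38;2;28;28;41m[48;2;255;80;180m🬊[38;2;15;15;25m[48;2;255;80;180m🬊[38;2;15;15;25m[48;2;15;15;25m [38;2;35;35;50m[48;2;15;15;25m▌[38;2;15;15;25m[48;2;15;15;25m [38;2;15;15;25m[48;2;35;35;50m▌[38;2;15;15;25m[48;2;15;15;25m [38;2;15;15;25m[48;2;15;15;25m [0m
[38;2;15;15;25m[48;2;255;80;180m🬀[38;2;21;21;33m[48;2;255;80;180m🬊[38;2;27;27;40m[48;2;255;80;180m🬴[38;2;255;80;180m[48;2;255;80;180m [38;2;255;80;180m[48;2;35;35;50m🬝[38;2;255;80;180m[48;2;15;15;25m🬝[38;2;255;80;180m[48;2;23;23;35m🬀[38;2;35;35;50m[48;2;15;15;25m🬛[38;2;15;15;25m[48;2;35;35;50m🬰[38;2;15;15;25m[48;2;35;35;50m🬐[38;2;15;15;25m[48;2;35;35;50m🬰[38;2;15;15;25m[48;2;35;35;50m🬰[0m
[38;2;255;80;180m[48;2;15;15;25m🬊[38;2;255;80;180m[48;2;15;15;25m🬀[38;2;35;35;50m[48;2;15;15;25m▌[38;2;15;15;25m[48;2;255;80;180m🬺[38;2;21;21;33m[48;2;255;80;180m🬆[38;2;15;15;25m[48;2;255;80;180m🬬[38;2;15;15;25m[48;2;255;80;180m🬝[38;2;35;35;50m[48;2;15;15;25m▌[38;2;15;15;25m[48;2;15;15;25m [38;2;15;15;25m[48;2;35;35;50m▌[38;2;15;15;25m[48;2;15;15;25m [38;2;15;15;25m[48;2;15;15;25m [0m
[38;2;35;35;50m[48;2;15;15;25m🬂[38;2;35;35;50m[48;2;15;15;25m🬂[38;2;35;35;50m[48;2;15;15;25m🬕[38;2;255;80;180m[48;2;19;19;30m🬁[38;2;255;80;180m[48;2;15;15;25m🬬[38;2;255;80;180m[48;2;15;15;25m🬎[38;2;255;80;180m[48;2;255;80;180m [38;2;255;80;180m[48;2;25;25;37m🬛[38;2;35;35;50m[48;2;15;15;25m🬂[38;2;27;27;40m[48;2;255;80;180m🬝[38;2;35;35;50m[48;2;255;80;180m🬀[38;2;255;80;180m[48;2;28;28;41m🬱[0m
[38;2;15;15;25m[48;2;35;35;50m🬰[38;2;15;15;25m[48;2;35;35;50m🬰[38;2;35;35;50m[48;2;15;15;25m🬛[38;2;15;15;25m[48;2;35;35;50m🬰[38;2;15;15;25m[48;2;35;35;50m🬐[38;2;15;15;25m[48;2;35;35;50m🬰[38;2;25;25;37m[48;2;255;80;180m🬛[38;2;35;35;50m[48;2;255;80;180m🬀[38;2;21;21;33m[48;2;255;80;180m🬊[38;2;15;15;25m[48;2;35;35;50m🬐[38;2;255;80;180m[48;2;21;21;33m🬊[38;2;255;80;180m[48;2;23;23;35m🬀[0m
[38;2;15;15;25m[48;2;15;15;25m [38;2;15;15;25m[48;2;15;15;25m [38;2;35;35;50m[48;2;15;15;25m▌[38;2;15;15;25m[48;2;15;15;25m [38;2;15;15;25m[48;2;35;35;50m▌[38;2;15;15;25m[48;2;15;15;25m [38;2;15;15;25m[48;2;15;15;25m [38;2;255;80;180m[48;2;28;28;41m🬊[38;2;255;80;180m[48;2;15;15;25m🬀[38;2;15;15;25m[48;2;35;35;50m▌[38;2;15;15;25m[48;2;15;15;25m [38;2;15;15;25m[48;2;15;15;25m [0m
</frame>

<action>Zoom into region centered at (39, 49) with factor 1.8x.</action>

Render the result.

<frame>
[38;2;15;15;25m[48;2;15;15;25m [38;2;15;15;25m[48;2;15;15;25m [38;2;35;35;50m[48;2;15;15;25m▌[38;2;15;15;25m[48;2;15;15;25m [38;2;15;15;25m[48;2;35;35;50m▌[38;2;15;15;25m[48;2;255;80;180m🬬[38;2;15;15;25m[48;2;15;15;25m [38;2;35;35;50m[48;2;15;15;25m▌[38;2;15;15;25m[48;2;15;15;25m [38;2;15;15;25m[48;2;35;35;50m▌[38;2;15;15;25m[48;2;15;15;25m [38;2;15;15;25m[48;2;15;15;25m [0m
[38;2;15;15;25m[48;2;35;35;50m🬰[38;2;15;15;25m[48;2;35;35;50m🬰[38;2;35;35;50m[48;2;15;15;25m🬛[38;2;15;15;25m[48;2;35;35;50m🬰[38;2;15;15;25m[48;2;255;80;180m🬐[38;2;255;80;180m[48;2;255;80;180m [38;2;19;19;30m[48;2;255;80;180m🬸[38;2;31;31;45m[48;2;255;80;180m🬝[38;2;21;21;33m[48;2;255;80;180m🬊[38;2;15;15;25m[48;2;35;35;50m🬐[38;2;15;15;25m[48;2;35;35;50m🬰[38;2;15;15;25m[48;2;35;35;50m🬰[0m
[38;2;15;15;25m[48;2;15;15;25m [38;2;15;15;25m[48;2;15;15;25m [38;2;35;35;50m[48;2;15;15;25m▌[38;2;15;15;25m[48;2;15;15;25m [38;2;23;23;35m[48;2;255;80;180m🬝[38;2;255;80;180m[48;2;255;80;180m [38;2;15;15;25m[48;2;255;80;180m🬊[38;2;255;80;180m[48;2;28;28;41m🬊[38;2;255;80;180m[48;2;15;15;25m🬝[38;2;255;80;180m[48;2;27;27;40m🬀[38;2;15;15;25m[48;2;15;15;25m [38;2;15;15;25m[48;2;15;15;25m [0m
[38;2;255;80;180m[48;2;35;35;50m🬺[38;2;23;23;35m[48;2;255;80;180m🬬[38;2;35;35;50m[48;2;15;15;25m🬕[38;2;35;35;50m[48;2;15;15;25m🬂[38;2;35;35;50m[48;2;15;15;25m🬨[38;2;255;80;180m[48;2;15;15;25m🬊[38;2;255;80;180m[48;2;19;19;30m🬀[38;2;35;35;50m[48;2;15;15;25m🬕[38;2;35;35;50m[48;2;15;15;25m🬂[38;2;35;35;50m[48;2;15;15;25m🬨[38;2;35;35;50m[48;2;15;15;25m🬂[38;2;35;35;50m[48;2;15;15;25m🬂[0m
[38;2;255;80;180m[48;2;21;21;33m🬆[38;2;15;15;25m[48;2;35;35;50m🬰[38;2;35;35;50m[48;2;15;15;25m🬛[38;2;15;15;25m[48;2;35;35;50m🬰[38;2;15;15;25m[48;2;35;35;50m🬐[38;2;15;15;25m[48;2;35;35;50m🬰[38;2;15;15;25m[48;2;35;35;50m🬰[38;2;35;35;50m[48;2;15;15;25m🬛[38;2;15;15;25m[48;2;35;35;50m🬰[38;2;15;15;25m[48;2;35;35;50m🬐[38;2;15;15;25m[48;2;35;35;50m🬰[38;2;15;15;25m[48;2;35;35;50m🬰[0m
[38;2;15;15;25m[48;2;15;15;25m [38;2;15;15;25m[48;2;15;15;25m [38;2;35;35;50m[48;2;15;15;25m▌[38;2;15;15;25m[48;2;15;15;25m [38;2;15;15;25m[48;2;35;35;50m▌[38;2;15;15;25m[48;2;15;15;25m [38;2;15;15;25m[48;2;15;15;25m [38;2;35;35;50m[48;2;15;15;25m▌[38;2;15;15;25m[48;2;15;15;25m [38;2;15;15;25m[48;2;35;35;50m▌[38;2;15;15;25m[48;2;15;15;25m [38;2;15;15;25m[48;2;15;15;25m [0m
</frame>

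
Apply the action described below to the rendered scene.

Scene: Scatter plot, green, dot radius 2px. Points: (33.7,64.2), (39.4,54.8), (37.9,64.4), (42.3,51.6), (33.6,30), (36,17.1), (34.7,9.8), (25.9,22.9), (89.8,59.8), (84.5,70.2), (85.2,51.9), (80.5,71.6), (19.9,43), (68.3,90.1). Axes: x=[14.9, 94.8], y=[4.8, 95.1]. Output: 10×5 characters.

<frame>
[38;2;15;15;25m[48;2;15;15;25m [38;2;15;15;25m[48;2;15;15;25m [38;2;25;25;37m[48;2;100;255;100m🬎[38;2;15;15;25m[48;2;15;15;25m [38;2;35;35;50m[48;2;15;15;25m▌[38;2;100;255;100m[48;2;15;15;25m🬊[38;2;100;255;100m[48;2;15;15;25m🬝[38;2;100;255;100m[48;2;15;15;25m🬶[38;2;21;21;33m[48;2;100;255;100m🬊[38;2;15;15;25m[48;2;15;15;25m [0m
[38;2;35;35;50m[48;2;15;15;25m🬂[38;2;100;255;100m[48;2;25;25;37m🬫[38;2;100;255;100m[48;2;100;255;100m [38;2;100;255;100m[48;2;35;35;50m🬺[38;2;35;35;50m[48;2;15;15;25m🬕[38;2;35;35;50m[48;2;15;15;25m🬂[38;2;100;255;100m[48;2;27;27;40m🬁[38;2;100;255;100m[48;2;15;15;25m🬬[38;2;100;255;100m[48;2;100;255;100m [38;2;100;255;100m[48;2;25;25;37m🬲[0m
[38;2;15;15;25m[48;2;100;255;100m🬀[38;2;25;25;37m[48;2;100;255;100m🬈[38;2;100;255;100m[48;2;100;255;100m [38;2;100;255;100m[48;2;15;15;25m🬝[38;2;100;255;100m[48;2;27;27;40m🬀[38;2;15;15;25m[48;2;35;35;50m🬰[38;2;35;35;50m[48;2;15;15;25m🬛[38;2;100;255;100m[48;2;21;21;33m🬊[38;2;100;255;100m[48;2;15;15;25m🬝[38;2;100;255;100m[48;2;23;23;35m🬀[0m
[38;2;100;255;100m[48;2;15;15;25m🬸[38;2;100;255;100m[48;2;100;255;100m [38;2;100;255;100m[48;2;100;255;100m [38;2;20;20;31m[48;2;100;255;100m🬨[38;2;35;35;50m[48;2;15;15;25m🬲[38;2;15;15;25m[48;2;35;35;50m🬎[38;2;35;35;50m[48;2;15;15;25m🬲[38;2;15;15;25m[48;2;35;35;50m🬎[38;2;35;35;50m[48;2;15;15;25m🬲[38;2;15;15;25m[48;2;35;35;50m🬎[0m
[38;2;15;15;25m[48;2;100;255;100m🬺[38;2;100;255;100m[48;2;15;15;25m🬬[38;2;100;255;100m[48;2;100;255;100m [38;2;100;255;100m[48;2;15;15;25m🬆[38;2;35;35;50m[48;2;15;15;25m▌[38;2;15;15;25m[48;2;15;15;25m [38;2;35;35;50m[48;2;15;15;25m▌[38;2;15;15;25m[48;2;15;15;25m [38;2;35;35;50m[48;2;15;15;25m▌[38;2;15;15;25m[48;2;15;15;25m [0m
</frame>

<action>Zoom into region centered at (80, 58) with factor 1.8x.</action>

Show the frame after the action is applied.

<frame>
[38;2;15;15;25m[48;2;15;15;25m [38;2;15;15;25m[48;2;15;15;25m [38;2;35;35;50m[48;2;15;15;25m▌[38;2;15;15;25m[48;2;15;15;25m [38;2;28;28;41m[48;2;100;255;100m🬆[38;2;15;15;25m[48;2;100;255;100m🬆[38;2;23;23;35m[48;2;100;255;100m🬬[38;2;15;15;25m[48;2;15;15;25m [38;2;35;35;50m[48;2;15;15;25m▌[38;2;15;15;25m[48;2;15;15;25m [0m
[38;2;35;35;50m[48;2;15;15;25m🬂[38;2;35;35;50m[48;2;15;15;25m🬂[38;2;35;35;50m[48;2;15;15;25m🬕[38;2;100;255;100m[48;2;19;19;30m🬁[38;2;100;255;100m[48;2;35;35;50m🬬[38;2;100;255;100m[48;2;15;15;25m🬬[38;2;100;255;100m[48;2;100;255;100m [38;2;23;23;35m[48;2;100;255;100m🬬[38;2;35;35;50m[48;2;15;15;25m🬕[38;2;35;35;50m[48;2;15;15;25m🬂[0m
[38;2;15;15;25m[48;2;35;35;50m🬰[38;2;15;15;25m[48;2;35;35;50m🬰[38;2;35;35;50m[48;2;15;15;25m🬛[38;2;15;15;25m[48;2;35;35;50m🬰[38;2;31;31;45m[48;2;100;255;100m🬝[38;2;15;15;25m[48;2;100;255;100m🬀[38;2;100;255;100m[48;2;100;255;100m [38;2;100;255;100m[48;2;21;21;33m🬆[38;2;35;35;50m[48;2;15;15;25m🬛[38;2;15;15;25m[48;2;35;35;50m🬰[0m
[38;2;15;15;25m[48;2;35;35;50m🬎[38;2;15;15;25m[48;2;35;35;50m🬎[38;2;35;35;50m[48;2;15;15;25m🬲[38;2;15;15;25m[48;2;35;35;50m🬎[38;2;35;35;50m[48;2;15;15;25m🬲[38;2;100;255;100m[48;2;28;28;41m🬊[38;2;100;255;100m[48;2;27;27;40m🬀[38;2;15;15;25m[48;2;35;35;50m🬎[38;2;35;35;50m[48;2;15;15;25m🬲[38;2;15;15;25m[48;2;35;35;50m🬎[0m
[38;2;15;15;25m[48;2;15;15;25m [38;2;15;15;25m[48;2;15;15;25m [38;2;35;35;50m[48;2;15;15;25m▌[38;2;15;15;25m[48;2;15;15;25m [38;2;35;35;50m[48;2;15;15;25m▌[38;2;15;15;25m[48;2;15;15;25m [38;2;35;35;50m[48;2;15;15;25m▌[38;2;15;15;25m[48;2;15;15;25m [38;2;35;35;50m[48;2;15;15;25m▌[38;2;15;15;25m[48;2;15;15;25m [0m
</frame>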